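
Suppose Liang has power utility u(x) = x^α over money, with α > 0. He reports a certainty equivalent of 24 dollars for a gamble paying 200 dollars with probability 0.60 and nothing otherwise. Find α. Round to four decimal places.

α ≈ 0.2409

The lottery's expected utility is 0.60·u(200) + 0.40·u(0) = 0.60·200^α (since u(0) = 0 for α > 0).
Equating: 24^α = 0.60·200^α, i.e. 0.1200^α = 0.60.
Take logs: α = ln 0.60 / ln(24/200) ≈ 0.240926.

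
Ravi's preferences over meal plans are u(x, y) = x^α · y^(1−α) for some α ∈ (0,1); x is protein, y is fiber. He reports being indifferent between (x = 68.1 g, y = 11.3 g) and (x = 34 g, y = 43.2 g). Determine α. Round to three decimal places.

α ≈ 0.659

The Cobb–Douglas utilities coincide, so 68.1^α·11.3^(1−α) = 34^α·43.2^(1−α).
(68.1/34)^α = (43.2/11.3)^(1−α); take logs: α·ln(68.1/34) = (1−α)·ln(43.2/11.3), i.e. α·0.694617 = (1−α)·1.341038.
With A = 0.694617 and B = 1.341038: α·A = (1−α)·B, so α = B/(A+B) = 1.341038/2.035655 ≈ 0.659.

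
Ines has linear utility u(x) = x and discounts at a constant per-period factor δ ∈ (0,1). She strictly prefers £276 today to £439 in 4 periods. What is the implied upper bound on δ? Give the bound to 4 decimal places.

Comparing present values: 276 > δ^4·439.
Dividing by 439: δ^4 < 0.62870. Both sides are positive, so the 4th root keeps the direction.
δ < 0.62870^(1/4) = 0.8905.

δ < 0.8905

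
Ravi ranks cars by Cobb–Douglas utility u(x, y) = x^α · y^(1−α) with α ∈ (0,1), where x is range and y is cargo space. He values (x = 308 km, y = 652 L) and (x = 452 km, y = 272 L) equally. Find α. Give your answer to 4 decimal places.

Set the two utilities equal: 308^α·652^(1−α) = 452^α·272^(1−α).
Rearrange to (308/452)^α = (272/652)^(1−α) and take logs: α·-0.3835824 = (1−α)·-0.8742425.
With A = -0.3835824 and B = -0.8742425: α·A = (1−α)·B, so α = B/(A+B) = -0.8742425/-1.2578249 ≈ 0.6950.

α ≈ 0.6950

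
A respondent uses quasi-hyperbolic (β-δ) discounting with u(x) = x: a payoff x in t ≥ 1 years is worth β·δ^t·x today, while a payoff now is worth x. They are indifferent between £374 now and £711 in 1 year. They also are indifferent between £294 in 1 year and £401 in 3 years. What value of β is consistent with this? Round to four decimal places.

The second indifference involves only future payoffs, so β cancels: β·δ^1·294 = β·δ^3·401, giving δ^2 = 294/401 = 0.73317, so δ = 0.85625.
Substituting δ into 374 = β·δ·711: β = 374/(608.795) ≈ 0.6143.

β ≈ 0.6143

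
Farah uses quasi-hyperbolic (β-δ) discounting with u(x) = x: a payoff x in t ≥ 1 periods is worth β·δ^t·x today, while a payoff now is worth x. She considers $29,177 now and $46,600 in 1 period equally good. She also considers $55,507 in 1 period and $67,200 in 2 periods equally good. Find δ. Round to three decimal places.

Both payoffs in the second observation are in the future, so β drops out: δ^1·55507 = δ^2·67200 ⇒ δ = 55507/67200 = 0.82600.

δ ≈ 0.826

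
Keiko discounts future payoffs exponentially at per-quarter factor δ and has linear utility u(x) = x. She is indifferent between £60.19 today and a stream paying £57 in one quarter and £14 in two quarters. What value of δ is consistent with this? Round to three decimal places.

Present value of the stream is 57·δ + 14·δ². Indifference gives 57δ + 14δ² = 60.19.
So 14δ² + 57δ − 60.19 = 0.
By the quadratic formula (taking the positive root), δ = (−57 + √6619.64) / 28 ≈ 0.870.

δ ≈ 0.870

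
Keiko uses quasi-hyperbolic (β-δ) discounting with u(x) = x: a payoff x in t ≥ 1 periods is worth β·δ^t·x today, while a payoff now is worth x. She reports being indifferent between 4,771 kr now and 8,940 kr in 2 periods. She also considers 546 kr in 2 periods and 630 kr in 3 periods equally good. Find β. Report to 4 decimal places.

From the later pair, β·δ^2·546 = β·δ^3·630; dividing through, δ = 546/630 = 0.86667.
Now use the now-vs-future pair: 4771 = β·δ^2·8940 gives β = 4771/(0.75111·8940) ≈ 0.7105.

β ≈ 0.7105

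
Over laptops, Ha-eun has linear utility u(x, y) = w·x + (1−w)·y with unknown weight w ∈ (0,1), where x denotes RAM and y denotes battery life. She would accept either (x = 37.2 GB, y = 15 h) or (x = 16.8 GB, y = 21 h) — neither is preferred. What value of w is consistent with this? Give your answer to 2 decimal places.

Indifference: w·37.2 + (1−w)·15 = w·16.8 + (1−w)·21.
Rearranging, 20.4·w − 6·(1−w) = 0.
Hence w = 6/(20.4+6) = 6/26.4 = 0.23.

w = 0.23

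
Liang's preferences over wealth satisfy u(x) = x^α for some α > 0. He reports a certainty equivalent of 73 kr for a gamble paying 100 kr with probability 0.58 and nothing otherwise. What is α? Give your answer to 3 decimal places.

α ≈ 1.731

EU(lottery) = 0.58·100^α + 0.42·0 = 0.58·100^α.
Setting u(73) equal to that: 73^α = 0.58·100^α ⇒ (73/100)^α = 0.58.
Take logs: α = ln 0.58 / ln(73/100) ≈ 1.73088.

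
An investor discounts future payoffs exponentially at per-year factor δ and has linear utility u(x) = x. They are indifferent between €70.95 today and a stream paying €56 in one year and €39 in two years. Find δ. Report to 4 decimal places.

The stream is worth 56δ + 39δ² today, so 56δ + 39δ² = 70.95.
Rearranged: 39δ² + 56δ − 70.95 = 0.
By the quadratic formula (taking the positive root), δ = (−56 + √14204.20) / 78 ≈ 0.8100.

δ ≈ 0.8100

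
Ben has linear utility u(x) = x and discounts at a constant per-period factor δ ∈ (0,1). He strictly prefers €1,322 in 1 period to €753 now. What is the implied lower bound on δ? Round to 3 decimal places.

δ > 0.570

The preference means 753 < δ·1322.
Dividing through by 1322 gives δ > 0.56959.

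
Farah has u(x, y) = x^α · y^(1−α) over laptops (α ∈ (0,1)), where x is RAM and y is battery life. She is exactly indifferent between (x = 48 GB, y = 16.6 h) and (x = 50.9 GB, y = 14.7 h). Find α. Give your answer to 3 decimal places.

Set the two utilities equal: 48^α·16.6^(1−α) = 50.9^α·14.7^(1−α).
(48/50.9)^α = (14.7/16.6)^(1−α); take logs: α·ln(48/50.9) = (1−α)·ln(14.7/16.6), i.e. α·-0.058662 = (1−α)·-0.121555.
Thus α·(-0.180217) = -0.121555, so α = -0.121555/-0.180217 ≈ 0.674.

α ≈ 0.674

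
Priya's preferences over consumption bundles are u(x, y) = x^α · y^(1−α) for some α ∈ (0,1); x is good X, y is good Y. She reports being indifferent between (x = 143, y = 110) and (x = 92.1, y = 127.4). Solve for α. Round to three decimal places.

α ≈ 0.250

The Cobb–Douglas utilities coincide, so 143^α·110^(1−α) = 92.1^α·127.4^(1−α).
(143/92.1)^α = (127.4/110)^(1−α); take logs: α·ln(143/92.1) = (1−α)·ln(127.4/110), i.e. α·0.439970 = (1−α)·0.146851.
With A = 0.439970 and B = 0.146851: α·A = (1−α)·B, so α = B/(A+B) = 0.146851/0.586821 ≈ 0.250.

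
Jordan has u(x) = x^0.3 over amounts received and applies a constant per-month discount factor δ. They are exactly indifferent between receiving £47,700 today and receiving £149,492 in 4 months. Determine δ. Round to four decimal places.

δ ≈ 0.9179

Equating discounted utilities: u(47700) = δ^4·u(149492) ⇒ δ^4 = u(47700)/u(149492).
Since u(x) = x^0.3, δ^4 = (47700/149492)^0.3 = 0.31908^0.3 = 0.70986.
Taking the 4th root: δ = 0.70986^(1/4) ≈ 0.9179.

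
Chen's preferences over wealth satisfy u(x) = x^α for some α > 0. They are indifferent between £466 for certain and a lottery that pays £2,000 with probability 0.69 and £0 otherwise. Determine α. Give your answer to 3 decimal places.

EU(lottery) = 0.69·2000^α + 0.31·0 = 0.69·2000^α.
Equating: 466^α = 0.69·2000^α, i.e. 0.2330^α = 0.69.
Take logs: α = ln 0.69 / ln(466/2000) ≈ 0.25473.

α ≈ 0.255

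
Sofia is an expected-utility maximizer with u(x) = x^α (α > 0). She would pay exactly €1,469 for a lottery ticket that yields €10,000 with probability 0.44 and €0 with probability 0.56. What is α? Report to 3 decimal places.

Since u(0) = 0, the lottery's EU is 0.44·10000^α.
Equating: 1469^α = 0.44·10000^α, i.e. 0.1469^α = 0.44.
Taking logs: α·ln(1469/10000) = ln(0.44), so α = -0.820981 / -1.918003 ≈ 0.428.

α ≈ 0.428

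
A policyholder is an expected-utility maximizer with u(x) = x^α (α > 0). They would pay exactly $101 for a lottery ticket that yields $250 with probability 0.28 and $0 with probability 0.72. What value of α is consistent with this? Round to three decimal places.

EU(lottery) = 0.28·250^α + 0.72·0 = 0.28·250^α.
Equating: 101^α = 0.28·250^α, i.e. 0.4040^α = 0.28.
Take logs: α = ln 0.28 / ln(101/250) ≈ 1.40451.

α ≈ 1.405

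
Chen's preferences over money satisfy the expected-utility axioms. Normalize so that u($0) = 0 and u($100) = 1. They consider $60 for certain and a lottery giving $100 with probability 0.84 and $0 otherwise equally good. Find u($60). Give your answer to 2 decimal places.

0.84

The indifference gives u($60) = 0.84·u($100) + 0.16·u($0) = 0.84·1 + 0.16·0 = 0.84.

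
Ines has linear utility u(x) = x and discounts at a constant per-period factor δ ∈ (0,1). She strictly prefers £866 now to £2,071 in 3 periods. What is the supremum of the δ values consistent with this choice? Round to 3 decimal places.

The preference means 866 > δ^3·2071.
So δ^3 < 866/2071 = 0.41816; taking the cube root of both positive sides preserves the inequality.
δ < 0.41816^(1/3) = 0.748.

δ < 0.748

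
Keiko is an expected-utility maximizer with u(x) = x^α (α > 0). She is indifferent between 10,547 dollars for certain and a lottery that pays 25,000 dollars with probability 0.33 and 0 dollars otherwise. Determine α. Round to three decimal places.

α ≈ 1.285

EU(lottery) = 0.33·25000^α + 0.67·0 = 0.33·25000^α.
Setting u(10547) equal to that: 10547^α = 0.33·25000^α ⇒ (10547/25000)^α = 0.33.
α = ln(0.33) / ln(10547/25000) = -1.108663/-0.863034 ≈ 1.285.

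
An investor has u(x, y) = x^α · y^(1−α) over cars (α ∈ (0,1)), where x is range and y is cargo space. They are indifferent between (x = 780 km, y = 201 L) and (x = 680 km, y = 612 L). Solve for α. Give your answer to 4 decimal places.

α ≈ 0.8903

The Cobb–Douglas utilities coincide, so 780^α·201^(1−α) = 680^α·612^(1−α).
Rearrange to (780/680)^α = (612/201)^(1−α) and take logs: α·0.1372011 = (1−α)·1.1134274.
With A = 0.1372011 and B = 1.1134274: α·A = (1−α)·B, so α = B/(A+B) = 1.1134274/1.2506285 ≈ 0.8903.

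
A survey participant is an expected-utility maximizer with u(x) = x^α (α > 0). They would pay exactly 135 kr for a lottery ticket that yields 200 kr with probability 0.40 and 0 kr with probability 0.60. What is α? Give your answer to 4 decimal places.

EU(lottery) = 0.40·200^α + 0.60·0 = 0.40·200^α.
Equating: 135^α = 0.40·200^α, i.e. 0.6750^α = 0.40.
Taking logs: α·ln(135/200) = ln(0.40), so α = -0.9162907 / -0.3930426 ≈ 2.3313.

α ≈ 2.3313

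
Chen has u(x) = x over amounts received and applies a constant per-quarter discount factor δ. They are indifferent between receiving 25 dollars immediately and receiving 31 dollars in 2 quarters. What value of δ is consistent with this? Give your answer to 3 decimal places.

Indifference means u(25) = δ^2 · u(31), so δ^2 = u(25)/u(31).
With u(x) = x: δ^2 = 25/31 = 0.80645.
Taking the square root: δ = 0.80645^(1/2) ≈ 0.898.

δ ≈ 0.898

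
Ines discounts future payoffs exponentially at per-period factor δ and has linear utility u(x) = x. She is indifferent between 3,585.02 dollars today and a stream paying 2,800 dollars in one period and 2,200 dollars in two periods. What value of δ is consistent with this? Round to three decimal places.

Equating present values: 3585.02 = 2800δ + 2200δ².
So 2200δ² + 2800δ − 3585.02 = 0.
By the quadratic formula (taking the positive root), δ = (−2800 + √39388176.00) / 4400 ≈ 0.790.

δ ≈ 0.790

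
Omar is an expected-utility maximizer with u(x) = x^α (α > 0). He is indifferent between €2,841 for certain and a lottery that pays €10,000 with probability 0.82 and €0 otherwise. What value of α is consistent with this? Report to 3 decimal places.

Since u(0) = 0, the lottery's EU is 0.82·10000^α.
Setting u(2841) equal to that: 2841^α = 0.82·10000^α ⇒ (2841/10000)^α = 0.82.
α = ln(0.82) / ln(2841/10000) = -0.198451/-1.258429 ≈ 0.158.

α ≈ 0.158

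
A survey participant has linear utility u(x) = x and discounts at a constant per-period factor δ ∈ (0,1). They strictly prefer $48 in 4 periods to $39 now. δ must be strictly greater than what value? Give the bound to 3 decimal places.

Comparing present values: 39 < δ^4·48.
Hence δ^4 > 39/48 = 0.81250, and x ↦ x^(1/4) is increasing on (0,∞).
δ > 0.81250^(1/4) = 0.949.

δ > 0.949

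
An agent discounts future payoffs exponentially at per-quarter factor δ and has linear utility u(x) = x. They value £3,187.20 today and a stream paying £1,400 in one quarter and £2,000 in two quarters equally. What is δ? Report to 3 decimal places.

δ ≈ 0.960

The stream is worth 1400δ + 2000δ² today, so 1400δ + 2000δ² = 3187.20.
Rearranged: 2000δ² + 1400δ − 3187.20 = 0.
By the quadratic formula (taking the positive root), δ = (−1400 + √27457600.00) / 4000 ≈ 0.960.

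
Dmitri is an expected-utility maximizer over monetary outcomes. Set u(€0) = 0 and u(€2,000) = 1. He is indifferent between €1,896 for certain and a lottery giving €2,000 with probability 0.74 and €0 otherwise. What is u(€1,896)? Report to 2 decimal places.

u(€1,896) equals the lottery's expected utility: 0.74·1 + 0.26·0 = 0.74.

0.74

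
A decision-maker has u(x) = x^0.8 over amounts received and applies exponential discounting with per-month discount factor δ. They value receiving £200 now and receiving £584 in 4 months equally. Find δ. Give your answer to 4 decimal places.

Indifference means u(200) = δ^4 · u(584), so δ^4 = u(200)/u(584).
Since u(x) = x^0.8, δ^4 = (200/584)^0.8 = 0.34247^0.8 = 0.42432.
So δ = 0.42432^(1/4) ≈ 0.8071.

δ ≈ 0.8071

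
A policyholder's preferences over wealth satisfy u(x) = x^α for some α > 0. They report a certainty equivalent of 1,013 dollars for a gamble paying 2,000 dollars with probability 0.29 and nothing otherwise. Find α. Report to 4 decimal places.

α ≈ 1.8198

Since u(0) = 0, the lottery's EU is 0.29·2000^α.
Indifference: 1013^α = 0.29·2000^α, so (1013/2000)^α = 0.29.
α = ln(0.29) / ln(1013/2000) = -1.2378744/-0.6802310 ≈ 1.8198.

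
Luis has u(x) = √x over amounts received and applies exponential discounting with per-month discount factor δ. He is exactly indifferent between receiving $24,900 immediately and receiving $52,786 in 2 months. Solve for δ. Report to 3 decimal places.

Indifference means u(24900) = δ^2 · u(52786), so δ^2 = u(24900)/u(52786).
With u(x) = √x: δ^2 = √24900/√52786 = √(24900/52786) = 0.68682.
So δ = 0.68682^(1/2) ≈ 0.829.

δ ≈ 0.829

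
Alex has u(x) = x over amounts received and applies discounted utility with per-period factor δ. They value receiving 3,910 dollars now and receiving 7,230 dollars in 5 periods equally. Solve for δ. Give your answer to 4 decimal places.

δ ≈ 0.8843

The payoff in 5 periods is discounted by δ^5, so u(3910) = δ^5·u(7230) and δ^5 = u(3910)/u(7230).
With u(x) = x: δ^5 = 3910/7230 = 0.54080.
So δ = 0.54080^(1/5) ≈ 0.8843.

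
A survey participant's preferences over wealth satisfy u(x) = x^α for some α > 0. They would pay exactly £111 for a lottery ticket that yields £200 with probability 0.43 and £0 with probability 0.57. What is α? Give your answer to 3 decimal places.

The lottery's expected utility is 0.43·u(200) + 0.57·u(0) = 0.43·200^α (since u(0) = 0 for α > 0).
Setting u(111) equal to that: 111^α = 0.43·200^α ⇒ (111/200)^α = 0.43.
Take logs: α = ln 0.43 / ln(111/200) ≈ 1.43340.

α ≈ 1.433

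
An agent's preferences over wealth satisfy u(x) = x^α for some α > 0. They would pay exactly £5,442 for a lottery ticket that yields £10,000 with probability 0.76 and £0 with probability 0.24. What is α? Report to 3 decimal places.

α ≈ 0.451

EU(lottery) = 0.76·10000^α + 0.24·0 = 0.76·10000^α.
Setting u(5442) equal to that: 5442^α = 0.76·10000^α ⇒ (5442/10000)^α = 0.76.
α = ln(0.76) / ln(5442/10000) = -0.274437/-0.608438 ≈ 0.451.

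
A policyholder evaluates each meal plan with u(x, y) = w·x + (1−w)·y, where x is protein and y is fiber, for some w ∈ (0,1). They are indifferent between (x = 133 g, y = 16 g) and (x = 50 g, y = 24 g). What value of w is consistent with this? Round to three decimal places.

w = 0.088

Indifference: w·133 + (1−w)·16 = w·50 + (1−w)·24.
Collecting terms: w·83 = (1−w)·8.
So w/(1−w) = 8/83 = 0.0964, giving w = 8/(83+8) = 0.088.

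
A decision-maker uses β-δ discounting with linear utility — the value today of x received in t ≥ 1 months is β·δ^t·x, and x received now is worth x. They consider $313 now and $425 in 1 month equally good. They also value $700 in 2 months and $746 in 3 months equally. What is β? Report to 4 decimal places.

From the later pair, β·δ^2·700 = β·δ^3·746; dividing through, δ = 700/746 = 0.93834.
Substituting δ into 313 = β·δ·425: β = 313/(398.794) ≈ 0.7849.

β ≈ 0.7849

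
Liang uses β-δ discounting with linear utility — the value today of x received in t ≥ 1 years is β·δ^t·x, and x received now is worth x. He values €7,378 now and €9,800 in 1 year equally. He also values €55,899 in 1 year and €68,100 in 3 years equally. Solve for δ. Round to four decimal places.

The second indifference involves only future payoffs, so β cancels: β·δ^1·55899 = β·δ^3·68100, giving δ^2 = 55899/68100 = 0.82084, so δ = 0.90600.

δ ≈ 0.9060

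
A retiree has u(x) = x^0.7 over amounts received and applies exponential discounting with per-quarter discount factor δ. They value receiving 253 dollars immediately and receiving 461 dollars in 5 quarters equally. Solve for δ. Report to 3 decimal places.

The payoff in 5 quarters is discounted by δ^5, so u(253) = δ^5·u(461) and δ^5 = u(253)/u(461).
With u(x) = x^0.7: δ^5 = 253^0.7/461^0.7 = (253/461)^0.7 = 0.65704.
So δ = 0.65704^(1/5) ≈ 0.919.

δ ≈ 0.919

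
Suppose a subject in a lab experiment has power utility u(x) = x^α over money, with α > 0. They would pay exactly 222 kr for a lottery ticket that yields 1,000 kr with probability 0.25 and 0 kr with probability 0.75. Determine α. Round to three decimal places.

The lottery's expected utility is 0.25·u(1000) + 0.75·u(0) = 0.25·1000^α (since u(0) = 0 for α > 0).
Indifference: 222^α = 0.25·1000^α, so (222/1000)^α = 0.25.
Take logs: α = ln 0.25 / ln(222/1000) ≈ 0.92108.

α ≈ 0.921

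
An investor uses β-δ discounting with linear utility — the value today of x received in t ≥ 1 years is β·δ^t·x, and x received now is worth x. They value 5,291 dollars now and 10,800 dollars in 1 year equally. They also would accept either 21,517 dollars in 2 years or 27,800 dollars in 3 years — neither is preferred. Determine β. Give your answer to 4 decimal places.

β ≈ 0.6330

Both payoffs in the second observation are in the future, so β drops out: δ^2·21517 = δ^3·27800 ⇒ δ = 21517/27800 = 0.77399.
Now use the now-vs-future pair: 5291 = β·δ·10800 gives β = 5291/(0.77399·10800) ≈ 0.6330.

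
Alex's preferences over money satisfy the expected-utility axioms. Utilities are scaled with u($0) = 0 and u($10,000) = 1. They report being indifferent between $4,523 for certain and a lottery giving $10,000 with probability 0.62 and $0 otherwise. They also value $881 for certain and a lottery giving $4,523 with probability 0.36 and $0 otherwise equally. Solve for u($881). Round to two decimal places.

0.22

From the first indifference, u($4,523) = 0.62·u($10,000) + 0.38·u($0) = 0.62·1 + 0.38·0 = 0.62.
Chaining: u($881) = 0.36·0.62 + 0.64·0.00 = 0.2232.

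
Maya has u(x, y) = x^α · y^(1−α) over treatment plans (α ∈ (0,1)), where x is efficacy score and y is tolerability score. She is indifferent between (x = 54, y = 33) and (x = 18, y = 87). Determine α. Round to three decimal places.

Set the two utilities equal: 54^α·33^(1−α) = 18^α·87^(1−α).
Taking logs: α·ln 54 + (1−α)·ln 33 = α·ln 18 + (1−α)·ln 87, i.e. α·1.098612 = (1−α)·0.969401.
Thus α·(2.068013) = 0.969401, so α = 0.969401/2.068013 ≈ 0.469.

α ≈ 0.469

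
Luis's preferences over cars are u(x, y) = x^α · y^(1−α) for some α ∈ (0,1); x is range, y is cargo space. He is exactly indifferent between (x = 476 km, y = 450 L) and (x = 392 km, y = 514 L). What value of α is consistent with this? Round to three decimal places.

α ≈ 0.406

Set the two utilities equal: 476^α·450^(1−α) = 392^α·514^(1−α).
Rearrange to (476/392)^α = (514/450)^(1−α) and take logs: α·0.194156 = (1−α)·0.132976.
So α/(1−α) = (0.132976)/(0.194156) = 0.684893, and α = 0.684893/1.684893 ≈ 0.406.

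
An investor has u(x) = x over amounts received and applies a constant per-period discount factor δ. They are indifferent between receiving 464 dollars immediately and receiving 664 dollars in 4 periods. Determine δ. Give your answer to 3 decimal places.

δ ≈ 0.914

Equating discounted utilities: u(464) = δ^4·u(664) ⇒ δ^4 = u(464)/u(664).
With u(x) = x: δ^4 = 464/664 = 0.69880.
So δ = 0.69880^(1/4) ≈ 0.914.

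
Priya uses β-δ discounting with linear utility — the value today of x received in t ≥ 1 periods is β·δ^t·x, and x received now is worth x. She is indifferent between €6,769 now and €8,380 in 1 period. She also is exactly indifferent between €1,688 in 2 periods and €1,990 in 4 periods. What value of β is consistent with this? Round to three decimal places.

The second indifference involves only future payoffs, so β cancels: β·δ^2·1688 = β·δ^4·1990, giving δ^2 = 1688/1990 = 0.84824, so δ = 0.92100.
Substituting δ into 6769 = β·δ·8380: β = 6769/(7717.981) ≈ 0.877.

β ≈ 0.877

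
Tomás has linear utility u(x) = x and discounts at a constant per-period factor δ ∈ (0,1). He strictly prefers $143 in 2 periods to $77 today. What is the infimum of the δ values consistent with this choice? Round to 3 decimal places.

δ > 0.734

Under u(x) = x this choice says 77 < δ^2·143.
Hence δ^2 > 77/143 = 0.53846, and x ↦ x^(1/2) is increasing on (0,∞).
δ > 0.53846^(1/2) = 0.734.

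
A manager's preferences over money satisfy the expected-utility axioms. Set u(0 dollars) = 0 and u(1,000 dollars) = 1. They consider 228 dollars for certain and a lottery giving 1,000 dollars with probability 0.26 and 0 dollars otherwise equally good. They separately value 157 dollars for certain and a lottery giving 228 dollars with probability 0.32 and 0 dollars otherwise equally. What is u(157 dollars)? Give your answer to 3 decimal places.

First, u(228 dollars) = 0.26·u(1,000 dollars) + 0.74·u(0 dollars) = 0.26.
Chaining: u(157 dollars) = 0.32·0.26 + 0.68·0.00 = 0.0832.

0.083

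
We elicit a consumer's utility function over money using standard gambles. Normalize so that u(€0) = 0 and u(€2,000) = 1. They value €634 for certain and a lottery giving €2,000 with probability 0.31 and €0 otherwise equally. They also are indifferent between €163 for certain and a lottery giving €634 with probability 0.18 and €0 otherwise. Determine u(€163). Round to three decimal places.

0.056

The first gamble pins u(€634): it must equal 0.31·1 + 0.69·0 = 0.31.
The second indifference gives u(€163) = 0.18·u(€634) + 0.82·u(€0) = 0.18·0.31 + 0.82·0.00 = 0.0558.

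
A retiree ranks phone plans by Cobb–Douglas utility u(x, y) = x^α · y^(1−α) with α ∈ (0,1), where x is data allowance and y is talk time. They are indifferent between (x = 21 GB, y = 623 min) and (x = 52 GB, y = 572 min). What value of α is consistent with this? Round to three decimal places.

α ≈ 0.086

Set the two utilities equal: 21^α·623^(1−α) = 52^α·572^(1−α).
Rearrange to (21/52)^α = (572/623)^(1−α) and take logs: α·-0.906721 = (1−α)·-0.085408.
So α/(1−α) = (-0.085408)/(-0.906721) = 0.094194, and α = 0.094194/1.094194 ≈ 0.086.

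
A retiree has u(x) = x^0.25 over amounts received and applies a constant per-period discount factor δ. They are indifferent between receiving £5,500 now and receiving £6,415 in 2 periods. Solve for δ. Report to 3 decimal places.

δ ≈ 0.981

Indifference means u(5500) = δ^2 · u(6415), so δ^2 = u(5500)/u(6415).
Since u(x) = x^0.25, δ^2 = (5500/6415)^0.25 = 0.85737^0.25 = 0.96226.
Taking the square root: δ = 0.96226^(1/2) ≈ 0.981.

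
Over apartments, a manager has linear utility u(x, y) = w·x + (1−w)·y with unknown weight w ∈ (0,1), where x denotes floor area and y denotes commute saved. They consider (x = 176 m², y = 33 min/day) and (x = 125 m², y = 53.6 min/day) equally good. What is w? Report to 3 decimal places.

w = 0.288

u(176,33) = u(125,53.6) means w·176 + (1−w)·33 = w·125 + (1−w)·53.6.
Collecting terms: w·51 = (1−w)·20.6.
Hence w = 20.6/(51+20.6) = 20.6/71.6 = 0.288.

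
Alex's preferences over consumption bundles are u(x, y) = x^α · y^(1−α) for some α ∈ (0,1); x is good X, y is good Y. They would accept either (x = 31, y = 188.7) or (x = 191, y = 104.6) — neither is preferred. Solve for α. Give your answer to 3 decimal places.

α ≈ 0.245

The Cobb–Douglas utilities coincide, so 31^α·188.7^(1−α) = 191^α·104.6^(1−α).
Taking logs: α·ln 31 + (1−α)·ln 188.7 = α·ln 191 + (1−α)·ln 104.6, i.e. α·-1.818286 = (1−α)·-0.590015.
So α/(1−α) = (-0.590015)/(-1.818286) = 0.324490, and α = 0.324490/1.324490 ≈ 0.245.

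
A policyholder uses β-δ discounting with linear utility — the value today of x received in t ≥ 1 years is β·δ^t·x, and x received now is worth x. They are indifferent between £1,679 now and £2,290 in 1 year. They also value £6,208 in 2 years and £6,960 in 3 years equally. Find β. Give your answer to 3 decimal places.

β ≈ 0.822

The second indifference involves only future payoffs, so β cancels: β·δ^2·6208 = β·δ^3·6960, giving δ = 6208/6960 = 0.89195.
Substituting δ into 1679 = β·δ·2290: β = 1679/(2042.575) ≈ 0.822.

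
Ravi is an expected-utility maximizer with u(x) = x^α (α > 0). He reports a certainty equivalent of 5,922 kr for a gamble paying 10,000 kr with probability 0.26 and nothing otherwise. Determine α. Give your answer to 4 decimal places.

α ≈ 2.5712

Since u(0) = 0, the lottery's EU is 0.26·10000^α.
Setting u(5922) equal to that: 5922^α = 0.26·10000^α ⇒ (5922/10000)^α = 0.26.
Take logs: α = ln 0.26 / ln(5922/10000) ≈ 2.571189.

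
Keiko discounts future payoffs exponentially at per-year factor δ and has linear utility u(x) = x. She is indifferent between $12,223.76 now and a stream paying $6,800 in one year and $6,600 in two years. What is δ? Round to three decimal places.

The stream is worth 6800δ + 6600δ² today, so 6800δ + 6600δ² = 12223.76.
Rearranged: 6600δ² + 6800δ − 12223.76 = 0.
By the quadratic formula (taking the positive root), δ = (−6800 + √368947264.00) / 13200 ≈ 0.940.

δ ≈ 0.940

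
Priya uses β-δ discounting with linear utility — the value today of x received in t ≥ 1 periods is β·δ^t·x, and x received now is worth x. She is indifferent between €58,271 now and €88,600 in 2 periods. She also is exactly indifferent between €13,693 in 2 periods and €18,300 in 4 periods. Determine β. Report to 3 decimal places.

β ≈ 0.879

The second indifference involves only future payoffs, so β cancels: β·δ^2·13693 = β·δ^4·18300, giving δ^2 = 13693/18300 = 0.74825, so δ = 0.86502.
Substituting δ into 58271 = β·δ^2·88600: β = 58271/(66295.071) ≈ 0.879.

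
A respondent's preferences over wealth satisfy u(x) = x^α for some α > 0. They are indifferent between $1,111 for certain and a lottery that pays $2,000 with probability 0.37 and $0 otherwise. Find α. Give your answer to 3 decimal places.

The lottery's expected utility is 0.37·u(2000) + 0.63·u(0) = 0.37·2000^α (since u(0) = 0 for α > 0).
Setting u(1111) equal to that: 1111^α = 0.37·2000^α ⇒ (1111/2000)^α = 0.37.
Taking logs: α·ln(1111/2000) = ln(0.37), so α = -0.994252 / -0.587887 ≈ 1.691.

α ≈ 1.691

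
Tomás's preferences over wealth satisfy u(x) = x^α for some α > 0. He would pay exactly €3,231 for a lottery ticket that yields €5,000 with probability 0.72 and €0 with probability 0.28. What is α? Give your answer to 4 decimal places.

α ≈ 0.7523

The lottery's expected utility is 0.72·u(5000) + 0.28·u(0) = 0.72·5000^α (since u(0) = 0 for α > 0).
Indifference: 3231^α = 0.72·5000^α, so (3231/5000)^α = 0.72.
α = ln(0.72) / ln(3231/5000) = -0.3285041/-0.4366462 ≈ 0.7523.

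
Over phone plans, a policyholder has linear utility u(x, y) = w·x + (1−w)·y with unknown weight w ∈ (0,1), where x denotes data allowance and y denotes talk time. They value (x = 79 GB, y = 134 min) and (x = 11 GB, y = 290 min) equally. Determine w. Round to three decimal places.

w = 0.696

Indifference: w·79 + (1−w)·134 = w·11 + (1−w)·290.
Collecting terms: w·68 = (1−w)·156.
Hence w = 156/(68+156) = 156/224 = 0.696.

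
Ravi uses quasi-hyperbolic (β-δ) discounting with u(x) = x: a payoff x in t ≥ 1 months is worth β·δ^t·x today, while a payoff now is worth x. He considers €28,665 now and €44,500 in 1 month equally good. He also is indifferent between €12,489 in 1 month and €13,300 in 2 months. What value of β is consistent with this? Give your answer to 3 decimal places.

β ≈ 0.686

The second indifference involves only future payoffs, so β cancels: β·δ^1·12489 = β·δ^2·13300, giving δ = 12489/13300 = 0.93902.
Substituting δ into 28665 = β·δ·44500: β = 28665/(41786.504) ≈ 0.686.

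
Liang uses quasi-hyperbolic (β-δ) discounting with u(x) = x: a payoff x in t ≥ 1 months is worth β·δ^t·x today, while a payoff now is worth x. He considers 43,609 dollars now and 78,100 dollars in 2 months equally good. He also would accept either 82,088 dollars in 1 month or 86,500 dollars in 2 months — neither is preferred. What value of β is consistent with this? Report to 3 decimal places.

β ≈ 0.620

From the later pair, β·δ^1·82088 = β·δ^2·86500; dividing through, δ = 82088/86500 = 0.94899.
Substituting δ into 43609 = β·δ^2·78100: β = 43609/(70336.081) ≈ 0.620.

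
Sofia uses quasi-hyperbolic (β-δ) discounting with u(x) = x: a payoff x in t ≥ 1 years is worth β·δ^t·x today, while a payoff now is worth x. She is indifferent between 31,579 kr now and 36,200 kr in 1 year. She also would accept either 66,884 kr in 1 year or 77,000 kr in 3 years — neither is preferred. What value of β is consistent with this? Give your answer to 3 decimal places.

From the later pair, β·δ^1·66884 = β·δ^3·77000; dividing through, δ^2 = 66884/77000 = 0.86862, so δ = 0.93200.
The first indifference: 31579 = β·δ·36200, so β = 31579/(δ·36200) = 31579/(0.93200·36200) ≈ 0.936.

β ≈ 0.936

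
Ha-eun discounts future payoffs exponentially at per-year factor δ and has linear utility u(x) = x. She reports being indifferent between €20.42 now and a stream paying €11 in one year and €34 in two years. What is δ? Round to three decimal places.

δ ≈ 0.630

Present value of the stream is 11·δ + 34·δ². Indifference gives 11δ + 34δ² = 20.42.
So 34δ² + 11δ − 20.42 = 0.
By the quadratic formula (taking the positive root), δ = (−11 + √2898.12) / 68 ≈ 0.630.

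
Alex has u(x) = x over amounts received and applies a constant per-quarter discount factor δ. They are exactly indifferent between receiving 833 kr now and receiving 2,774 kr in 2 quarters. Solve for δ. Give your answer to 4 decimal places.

Equating discounted utilities: u(833) = δ^2·u(2774) ⇒ δ^2 = u(833)/u(2774).
With u(x) = x: δ^2 = 833/2774 = 0.30029.
Hence δ = (0.30029)^(1/2) = 0.547986.

δ ≈ 0.5480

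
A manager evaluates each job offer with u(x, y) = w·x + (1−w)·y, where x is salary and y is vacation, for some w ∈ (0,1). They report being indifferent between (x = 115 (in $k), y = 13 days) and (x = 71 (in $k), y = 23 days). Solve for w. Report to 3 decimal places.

u(115,13) = u(71,23) means w·115 + (1−w)·13 = w·71 + (1−w)·23.
Rearranging, 44·w − 10·(1−w) = 0.
Hence w = 10/(44+10) = 10/54 = 0.185.

w = 0.185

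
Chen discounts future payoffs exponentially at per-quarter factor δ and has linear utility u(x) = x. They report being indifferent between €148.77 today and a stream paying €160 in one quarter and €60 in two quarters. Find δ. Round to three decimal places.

The stream is worth 160δ + 60δ² today, so 160δ + 60δ² = 148.77.
So 60δ² + 160δ − 148.77 = 0.
δ = (−160 + √(160² + 4·60·148.77)) / (2·60) = (−160 + √61304.80) / 120 ≈ 0.730.

δ ≈ 0.730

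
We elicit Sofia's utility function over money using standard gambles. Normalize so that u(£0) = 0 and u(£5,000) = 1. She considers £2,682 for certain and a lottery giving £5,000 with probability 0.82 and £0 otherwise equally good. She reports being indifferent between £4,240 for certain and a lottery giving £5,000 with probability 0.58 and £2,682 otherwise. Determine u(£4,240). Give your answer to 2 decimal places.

From the first indifference, u(£2,682) = 0.82·u(£5,000) + 0.18·u(£0) = 0.82·1 + 0.18·0 = 0.82.
Chaining: u(£4,240) = 0.58·1.00 + 0.42·0.82 = 0.9244.

0.92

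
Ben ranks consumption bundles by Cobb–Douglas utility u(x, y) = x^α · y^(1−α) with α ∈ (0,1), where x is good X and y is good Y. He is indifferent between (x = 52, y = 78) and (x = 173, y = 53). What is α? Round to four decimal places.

The Cobb–Douglas utilities coincide, so 52^α·78^(1−α) = 173^α·53^(1−α).
Taking logs: α·ln 52 + (1−α)·ln 78 = α·ln 173 + (1−α)·ln 53, i.e. α·-1.2020479 = (1−α)·-0.3864169.
So α/(1−α) = (-0.3864169)/(-1.2020479) = 0.3214655, and α = 0.3214655/1.3214655 ≈ 0.2433.

α ≈ 0.2433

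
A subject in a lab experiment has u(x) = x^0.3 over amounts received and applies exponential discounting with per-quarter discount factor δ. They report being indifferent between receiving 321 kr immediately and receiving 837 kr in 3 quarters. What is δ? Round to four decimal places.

δ ≈ 0.9086

The payoff in 3 quarters is discounted by δ^3, so u(321) = δ^3·u(837) and δ^3 = u(321)/u(837).
With u(x) = x^0.3: δ^3 = 321^0.3/837^0.3 = (321/837)^0.3 = 0.75013.
So δ = 0.75013^(1/3) ≈ 0.9086.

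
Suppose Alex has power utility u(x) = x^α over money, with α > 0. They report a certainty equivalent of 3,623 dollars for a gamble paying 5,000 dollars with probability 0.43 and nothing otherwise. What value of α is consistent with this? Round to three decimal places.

EU(lottery) = 0.43·5000^α + 0.57·0 = 0.43·5000^α.
Setting u(3623) equal to that: 3623^α = 0.43·5000^α ⇒ (3623/5000)^α = 0.43.
Take logs: α = ln 0.43 / ln(3623/5000) ≈ 2.61992.

α ≈ 2.620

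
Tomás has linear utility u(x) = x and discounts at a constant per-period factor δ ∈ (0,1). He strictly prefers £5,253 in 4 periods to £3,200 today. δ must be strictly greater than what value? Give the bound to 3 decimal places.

δ > 0.883

Comparing present values: 3200 < δ^4·5253.
So δ^4 > 3200/5253 = 0.60918; taking the 4th root of both positive sides preserves the inequality.
δ > 0.60918^(1/4) = 0.883.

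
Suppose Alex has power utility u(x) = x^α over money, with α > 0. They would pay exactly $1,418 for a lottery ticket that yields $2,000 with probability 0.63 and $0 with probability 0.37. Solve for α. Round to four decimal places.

α ≈ 1.3435

EU(lottery) = 0.63·2000^α + 0.37·0 = 0.63·2000^α.
Indifference: 1418^α = 0.63·2000^α, so (1418/2000)^α = 0.63.
α = ln(0.63) / ln(1418/2000) = -0.4620355/-0.3438998 ≈ 1.3435.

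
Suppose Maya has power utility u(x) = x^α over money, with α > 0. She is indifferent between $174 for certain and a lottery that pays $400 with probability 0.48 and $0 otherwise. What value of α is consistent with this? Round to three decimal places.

α ≈ 0.882

The lottery's expected utility is 0.48·u(400) + 0.52·u(0) = 0.48·400^α (since u(0) = 0 for α > 0).
Indifference: 174^α = 0.48·400^α, so (174/400)^α = 0.48.
Taking logs: α·ln(174/400) = ln(0.48), so α = -0.733969 / -0.832409 ≈ 0.882.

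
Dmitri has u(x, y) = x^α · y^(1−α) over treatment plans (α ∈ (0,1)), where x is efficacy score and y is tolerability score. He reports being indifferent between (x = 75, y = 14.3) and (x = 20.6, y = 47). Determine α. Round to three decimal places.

α ≈ 0.479

The Cobb–Douglas utilities coincide, so 75^α·14.3^(1−α) = 20.6^α·47^(1−α).
Taking logs: α·ln 75 + (1−α)·ln 14.3 = α·ln 20.6 + (1−α)·ln 47, i.e. α·1.292197 = (1−α)·1.189888.
Thus α·(2.482085) = 1.189888, so α = 1.189888/2.482085 ≈ 0.479.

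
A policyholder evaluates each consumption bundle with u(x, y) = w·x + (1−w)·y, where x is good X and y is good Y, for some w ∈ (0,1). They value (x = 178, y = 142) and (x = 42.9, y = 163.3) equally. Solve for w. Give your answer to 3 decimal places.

Indifference: w·178 + (1−w)·142 = w·42.9 + (1−w)·163.3.
w·(178−42.9) = (1−w)·(163.3−142), i.e. w·135.1 = (1−w)·21.3.
The marginal rate of substitution is 21.3/135.1, so w = 21.3/(135.1+21.3) = 0.136.

w = 0.136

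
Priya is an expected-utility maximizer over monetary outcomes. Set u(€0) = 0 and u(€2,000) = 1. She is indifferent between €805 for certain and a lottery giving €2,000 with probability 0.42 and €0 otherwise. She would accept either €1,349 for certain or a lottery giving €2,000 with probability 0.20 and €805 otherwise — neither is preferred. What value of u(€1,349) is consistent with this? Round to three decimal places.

From the first indifference, u(€805) = 0.42·u(€2,000) + 0.58·u(€0) = 0.42·1 + 0.58·0 = 0.42.
Then u(€1,349) = 0.20·u(€2,000) + 0.80·u(€805) = 0.20·1.00 + 0.80·0.42 = 0.5360.

0.536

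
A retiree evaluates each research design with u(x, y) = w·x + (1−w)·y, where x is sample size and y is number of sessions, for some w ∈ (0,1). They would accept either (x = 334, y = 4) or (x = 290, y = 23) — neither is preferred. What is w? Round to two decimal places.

w = 0.30

Equating utilities: w·334 + (1−w)·4 = w·290 + (1−w)·23.
Collecting terms: w·44 = (1−w)·19.
Hence w = 19/(44+19) = 19/63 = 0.30.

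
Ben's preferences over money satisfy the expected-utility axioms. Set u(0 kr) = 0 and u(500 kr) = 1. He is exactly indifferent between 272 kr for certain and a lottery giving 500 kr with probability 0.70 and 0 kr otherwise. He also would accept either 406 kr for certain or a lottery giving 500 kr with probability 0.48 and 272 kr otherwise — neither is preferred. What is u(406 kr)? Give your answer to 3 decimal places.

0.844

First, u(272 kr) = 0.70·u(500 kr) + 0.30·u(0 kr) = 0.70.
Then u(406 kr) = 0.48·u(500 kr) + 0.52·u(272 kr) = 0.48·1.00 + 0.52·0.70 = 0.8440.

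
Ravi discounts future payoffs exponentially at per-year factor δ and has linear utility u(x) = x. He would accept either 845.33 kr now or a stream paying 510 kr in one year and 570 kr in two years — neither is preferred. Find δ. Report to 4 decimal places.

δ ≈ 0.8500

Equating present values: 845.33 = 510δ + 570δ².
So 570δ² + 510δ − 845.33 = 0.
δ = (−510 + √(510² + 4·570·845.33)) / (2·570) = (−510 + √2187452.40) / 1140 ≈ 0.8500.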